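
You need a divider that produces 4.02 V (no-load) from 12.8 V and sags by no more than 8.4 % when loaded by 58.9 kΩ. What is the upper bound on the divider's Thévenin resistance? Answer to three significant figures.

Loading drop = R_th/(R_th + R_L) ≤ 0.0840, so R_th ≤ R_L · ε/(1−ε) = 58.9 kΩ × 0.0840/0.9160 = 5.40 kΩ.
(Any R1, R2 with R2/(R1+R2) = 0.314 and R1‖R2 ≤ 5.40 kΩ will meet the spec.)

R_th ≤ 5.40 kΩ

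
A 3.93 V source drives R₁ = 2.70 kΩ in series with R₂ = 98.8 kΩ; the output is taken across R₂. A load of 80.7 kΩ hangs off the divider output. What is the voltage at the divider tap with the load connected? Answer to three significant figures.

V_out ≈ 3.70 V

The load sits in parallel with R₂: R₂‖R_L = (98.8 × 80.7) / (98.8 + 80.7) = 44.42 kΩ.
V_out = 3.93 × 44.42 / (2.70 + 44.42) = 3.93 × 44.42/47.12 = 3.70 V.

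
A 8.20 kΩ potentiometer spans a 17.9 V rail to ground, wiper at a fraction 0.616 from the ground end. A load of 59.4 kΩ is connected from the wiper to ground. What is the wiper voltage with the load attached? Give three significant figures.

The wiper splits the pot into (1−α)R = 3.149 kΩ above and αR = 5.051 kΩ below.
Lower section ‖ load = 4.655 kΩ.
V_wiper = 17.9 × 4.655/(3.149 + 4.655) = 10.7 V.

V ≈ 10.7 V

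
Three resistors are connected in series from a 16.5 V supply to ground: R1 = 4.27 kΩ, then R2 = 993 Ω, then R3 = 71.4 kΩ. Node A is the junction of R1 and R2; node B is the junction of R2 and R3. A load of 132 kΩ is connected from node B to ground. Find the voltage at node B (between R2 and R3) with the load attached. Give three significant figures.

V ≈ 14.8 V

At node B, R3 is in parallel with the load: R3‖R_L = 46340 Ω.
Below node A the resistance is R2 + (R3‖R_L) = 47330 Ω, so V_A = 16.5 × 47330/51600 = 15.13 V.
Then V_B = V_A × (R3‖R_L)/(R2 + R3‖R_L) = 15.13 × 46340/47330 = 14.8 V.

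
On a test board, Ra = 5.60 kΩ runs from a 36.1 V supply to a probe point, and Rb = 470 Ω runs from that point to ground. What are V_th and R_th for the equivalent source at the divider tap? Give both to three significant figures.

V_th is the open-circuit tap voltage: 36.1 × 470/(5600 + 470) = 2.80 V.
With the supply zeroed, Ra and Rb appear in parallel from the tap: R_th = Ra‖Rb = (5600 × 470)/6070 = 434 Ω.

V_th = 2.80 V, R_th = 434 Ω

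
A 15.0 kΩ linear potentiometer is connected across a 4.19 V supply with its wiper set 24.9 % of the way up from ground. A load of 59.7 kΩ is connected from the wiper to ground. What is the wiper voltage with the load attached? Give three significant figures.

The wiper splits the pot into (1−α)R = 11.27 kΩ above and αR = 3.735 kΩ below.
Lower section ‖ load = 3.515 kΩ.
V_wiper = 4.19 × 3.515/(11.27 + 3.515) = 0.996 V.

V ≈ 0.996 V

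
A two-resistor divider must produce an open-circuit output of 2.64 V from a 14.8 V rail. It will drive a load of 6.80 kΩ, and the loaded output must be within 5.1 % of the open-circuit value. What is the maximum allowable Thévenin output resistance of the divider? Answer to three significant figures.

Loading drop = R_th/(R_th + R_L) ≤ 0.0510, so R_th ≤ R_L · ε/(1−ε) = 6.80 kΩ × 0.0510/0.9490 = 365 Ω.

R_th ≤ 365 Ω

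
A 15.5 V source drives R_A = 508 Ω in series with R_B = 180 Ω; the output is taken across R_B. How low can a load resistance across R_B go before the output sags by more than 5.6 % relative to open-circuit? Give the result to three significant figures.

Output resistance R_th = R_A‖R_B = (508 × 180)/688.0 = 132.9 Ω.
The fractional drop is R_th/(R_th + R_L); requiring this ≤ 0.0560 gives R_L ≥ R_th(1/0.0560 − 1) = 132.9 × 16.86 = 2.24 kΩ.

R_L(min) ≈ 2.24 kΩ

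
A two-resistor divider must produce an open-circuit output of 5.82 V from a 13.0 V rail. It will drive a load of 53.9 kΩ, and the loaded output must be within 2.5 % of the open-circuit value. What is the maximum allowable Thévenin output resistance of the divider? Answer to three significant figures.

Loading drop = R_th/(R_th + R_L) ≤ 0.0250, so R_th ≤ R_L · ε/(1−ε) = 53.9 kΩ × 0.0250/0.9750 = 1.38 kΩ.
(Any R1, R2 with R2/(R1+R2) = 0.448 and R1‖R2 ≤ 1.38 kΩ will meet the spec.)

R_th ≤ 1.38 kΩ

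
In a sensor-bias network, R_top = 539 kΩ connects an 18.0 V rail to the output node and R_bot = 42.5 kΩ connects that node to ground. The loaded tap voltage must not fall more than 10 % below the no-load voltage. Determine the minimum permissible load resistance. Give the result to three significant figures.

R_L(min) ≈ 355 kΩ

Output resistance R_th = R_top‖R_bot = (539 × 42.5)/581.5 = 39.39 kΩ.
The fractional drop is R_th/(R_th + R_L); requiring this ≤ 0.100 gives R_L ≥ R_th(1/0.100 − 1) = 39.39 × 9.000 = 355 kΩ.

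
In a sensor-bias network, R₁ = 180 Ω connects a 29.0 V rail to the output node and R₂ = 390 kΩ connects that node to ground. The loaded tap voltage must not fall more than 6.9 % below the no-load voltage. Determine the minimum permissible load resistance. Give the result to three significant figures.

R_L(min) ≈ 2.43 kΩ

Output resistance R_th = R₁‖R₂ = (180 × 390000)/390200 = 179.9 Ω.
The fractional drop is R_th/(R_th + R_L); requiring this ≤ 0.0690 gives R_L ≥ R_th(1/0.0690 − 1) = 179.9 × 13.49 = 2.43 kΩ.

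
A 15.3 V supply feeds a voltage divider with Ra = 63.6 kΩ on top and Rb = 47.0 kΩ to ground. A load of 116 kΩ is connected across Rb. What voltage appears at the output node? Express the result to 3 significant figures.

V_out ≈ 5.27 V

The load sits in parallel with Rb: Rb‖R_L = (47.0 × 116) / (47.0 + 116) = 33.45 kΩ.
V_out = 15.3 × 33.45 / (63.6 + 33.45) = 15.3 × 33.45/97.05 = 5.27 V.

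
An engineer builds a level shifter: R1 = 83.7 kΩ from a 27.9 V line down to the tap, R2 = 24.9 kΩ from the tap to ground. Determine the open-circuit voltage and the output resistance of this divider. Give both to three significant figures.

V_th = 6.40 V, R_th = 19.2 kΩ

V_th is the open-circuit tap voltage: 27.9 × 24.9/(83.7 + 24.9) = 6.40 V.
With the supply zeroed, R1 and R2 appear in parallel from the tap: R_th = R1‖R2 = (83.7 × 24.9)/108.6 = 19.2 kΩ.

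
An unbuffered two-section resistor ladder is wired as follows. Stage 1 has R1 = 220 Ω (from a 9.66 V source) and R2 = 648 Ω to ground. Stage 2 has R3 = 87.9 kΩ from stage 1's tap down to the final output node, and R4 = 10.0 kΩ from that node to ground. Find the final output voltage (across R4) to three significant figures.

V_out ≈ 0.735 V

Stage 2 presents R3+R4 = 97900 Ω as a load on stage 1's tap.
Stage 1's lower leg becomes R2‖(R3+R4) = 643.7 Ω, so V_mid = 9.66 × 643.7/863.7 = 7.200 V.
Stage 2 is itself unloaded: V_out = V_mid × R4/(R3+R4) = 7.200 × 10000/97900 = 0.735 V.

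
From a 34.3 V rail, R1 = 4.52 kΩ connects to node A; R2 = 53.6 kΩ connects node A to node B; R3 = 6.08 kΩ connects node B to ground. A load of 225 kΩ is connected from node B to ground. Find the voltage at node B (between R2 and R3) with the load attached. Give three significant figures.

At node B, R3 is in parallel with the load: R3‖R_L = 5.920 kΩ.
Below node A the resistance is R2 + (R3‖R_L) = 59.52 kΩ, so V_A = 34.3 × 59.52/64.04 = 31.88 V.
Then V_B = V_A × (R3‖R_L)/(R2 + R3‖R_L) = 31.88 × 5.920/59.52 = 3.17 V.

V ≈ 3.17 V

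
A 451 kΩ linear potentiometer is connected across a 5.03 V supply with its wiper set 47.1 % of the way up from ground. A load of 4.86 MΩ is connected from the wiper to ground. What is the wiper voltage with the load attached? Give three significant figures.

V ≈ 2.32 V

The wiper splits the pot into (1−α)R = 238.6 kΩ above and αR = 212.4 kΩ below.
Lower section ‖ load = 203.5 kΩ.
V_wiper = 5.03 × 203.5/(238.6 + 203.5) = 2.32 V.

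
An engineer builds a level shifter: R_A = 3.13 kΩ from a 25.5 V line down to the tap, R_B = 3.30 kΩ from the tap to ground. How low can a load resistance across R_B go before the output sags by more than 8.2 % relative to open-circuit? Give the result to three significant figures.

R_L(min) ≈ 18.0 kΩ

Output resistance R_th = R_A‖R_B = (3.13 × 3.30)/6.430 = 1.606 kΩ.
The fractional drop is R_th/(R_th + R_L); requiring this ≤ 0.0820 gives R_L ≥ R_th(1/0.0820 − 1) = 1.606 × 11.20 = 18.0 kΩ.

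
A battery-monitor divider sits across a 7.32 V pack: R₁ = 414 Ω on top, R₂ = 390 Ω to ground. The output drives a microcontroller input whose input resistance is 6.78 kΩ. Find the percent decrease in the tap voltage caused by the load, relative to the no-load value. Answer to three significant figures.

2.88 %

The divider's output (Thévenin) resistance is R₁‖R₂ = 200.8 Ω.
Fractional drop under load = R_th/(R_th + R_L) = 200.8 / (200.8 + 6780) = 0.02877.
So the output falls by 2.88 %.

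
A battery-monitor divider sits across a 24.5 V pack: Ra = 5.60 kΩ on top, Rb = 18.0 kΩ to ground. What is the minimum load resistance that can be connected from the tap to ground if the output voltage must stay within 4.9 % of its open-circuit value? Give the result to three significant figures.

R_L(min) ≈ 82.9 kΩ

Output resistance R_th = Ra‖Rb = (5.60 × 18.0)/23.60 = 4.271 kΩ.
The fractional drop is R_th/(R_th + R_L); requiring this ≤ 0.0490 gives R_L ≥ R_th(1/0.0490 − 1) = 4.271 × 19.41 = 82.9 kΩ.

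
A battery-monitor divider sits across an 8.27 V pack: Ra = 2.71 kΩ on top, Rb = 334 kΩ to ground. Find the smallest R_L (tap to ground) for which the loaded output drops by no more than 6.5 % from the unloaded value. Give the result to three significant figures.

Output resistance R_th = Ra‖Rb = (2.71 × 334)/336.7 = 2.688 kΩ.
The fractional drop is R_th/(R_th + R_L); requiring this ≤ 0.0650 gives R_L ≥ R_th(1/0.0650 − 1) = 2.688 × 14.38 = 38.7 kΩ.

R_L(min) ≈ 38.7 kΩ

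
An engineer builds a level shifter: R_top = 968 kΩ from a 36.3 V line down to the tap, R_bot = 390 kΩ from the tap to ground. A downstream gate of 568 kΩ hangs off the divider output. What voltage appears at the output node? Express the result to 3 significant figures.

V_out ≈ 7.00 V

The load sits in parallel with R_bot: R_bot‖R_L = (390 × 568) / (390 + 568) = 231.2 kΩ.
V_out = 36.3 × 231.2 / (968 + 231.2) = 36.3 × 231.2/1199 = 7.00 V.
(Unloaded it would have been 10.4 V.)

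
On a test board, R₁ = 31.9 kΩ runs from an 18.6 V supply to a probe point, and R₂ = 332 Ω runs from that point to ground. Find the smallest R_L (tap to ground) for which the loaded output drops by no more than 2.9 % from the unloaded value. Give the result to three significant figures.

Output resistance R_th = R₁‖R₂ = (31900 × 332)/32230 = 328.6 Ω.
The fractional drop is R_th/(R_th + R_L); requiring this ≤ 0.0290 gives R_L ≥ R_th(1/0.0290 − 1) = 328.6 × 33.48 = 11.0 kΩ.

R_L(min) ≈ 11.0 kΩ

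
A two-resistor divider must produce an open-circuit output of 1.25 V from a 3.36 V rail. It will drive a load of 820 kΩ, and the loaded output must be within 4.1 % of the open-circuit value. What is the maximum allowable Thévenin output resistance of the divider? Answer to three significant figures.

Loading drop = R_th/(R_th + R_L) ≤ 0.0410, so R_th ≤ R_L · ε/(1−ε) = 820 kΩ × 0.0410/0.9590 = 35.1 kΩ.

R_th ≤ 35.1 kΩ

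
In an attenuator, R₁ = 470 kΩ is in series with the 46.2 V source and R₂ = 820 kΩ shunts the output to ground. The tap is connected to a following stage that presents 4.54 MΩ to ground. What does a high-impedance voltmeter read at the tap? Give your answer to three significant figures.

The load sits in parallel with R₂: R₂‖R_L = (820 × 4540) / (820 + 4540) = 694.6 kΩ.
V_out = 46.2 × 694.6 / (470 + 694.6) = 46.2 × 694.6/1165 = 27.6 V.

V_out ≈ 27.6 V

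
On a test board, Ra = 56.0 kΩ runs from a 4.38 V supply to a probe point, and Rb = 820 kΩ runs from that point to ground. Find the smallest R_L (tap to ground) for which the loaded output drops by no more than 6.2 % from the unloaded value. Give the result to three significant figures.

R_L(min) ≈ 793 kΩ

Output resistance R_th = Ra‖Rb = (56.0 × 820)/876.0 = 52.42 kΩ.
The fractional drop is R_th/(R_th + R_L); requiring this ≤ 0.0620 gives R_L ≥ R_th(1/0.0620 − 1) = 52.42 × 15.13 = 793 kΩ.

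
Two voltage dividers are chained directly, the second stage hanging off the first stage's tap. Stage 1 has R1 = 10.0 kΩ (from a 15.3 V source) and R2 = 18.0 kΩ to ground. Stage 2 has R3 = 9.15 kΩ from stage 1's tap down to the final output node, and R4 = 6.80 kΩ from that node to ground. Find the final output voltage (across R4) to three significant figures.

Stage 2 presents R3+R4 = 15.95 kΩ as a load on stage 1's tap.
Stage 1's lower leg becomes R2‖(R3+R4) = 8.457 kΩ, so V_mid = 15.3 × 8.457/18.46 = 7.010 V.
Stage 2 is itself unloaded: V_out = V_mid × R4/(R3+R4) = 7.010 × 6.80/15.95 = 2.99 V.

V_out ≈ 2.99 V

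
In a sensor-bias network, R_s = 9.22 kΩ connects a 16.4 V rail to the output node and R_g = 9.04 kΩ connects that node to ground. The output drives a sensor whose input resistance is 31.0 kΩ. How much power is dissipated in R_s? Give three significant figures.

P ≈ 9.43 mW

Total resistance from the source is R_s + (R_g‖R_L) = 16.22 kΩ, so I = 16.4/16.22 kΩ = 1.011 mA.
P = I²·R_s = (1.011 mA)² × 9.22 kΩ = 9.43 mW.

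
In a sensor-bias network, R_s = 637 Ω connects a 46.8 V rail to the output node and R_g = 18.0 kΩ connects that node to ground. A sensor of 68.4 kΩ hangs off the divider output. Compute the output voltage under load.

The load sits in parallel with R_g: R_g‖R_L = (18000 × 68400) / (18000 + 68400) = 14250 Ω.
V_out = 46.8 × 14250 / (637 + 14250) = 46.8 × 14250/14890 = 44.8 V.
(Unloaded it would have been 45.2 V.)

V_out ≈ 44.8 V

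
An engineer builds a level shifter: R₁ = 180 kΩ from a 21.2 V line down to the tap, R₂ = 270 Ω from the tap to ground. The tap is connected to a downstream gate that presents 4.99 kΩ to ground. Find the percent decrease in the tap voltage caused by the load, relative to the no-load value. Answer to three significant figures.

5.13 %

The divider's output (Thévenin) resistance is R₁‖R₂ = 269.6 Ω.
Fractional drop under load = R_th/(R_th + R_L) = 269.6 / (269.6 + 4990) = 0.05126.
So the output falls by 5.13 %.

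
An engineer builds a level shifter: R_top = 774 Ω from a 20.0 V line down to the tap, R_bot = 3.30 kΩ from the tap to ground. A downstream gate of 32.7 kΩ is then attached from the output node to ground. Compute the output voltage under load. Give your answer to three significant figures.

The load sits in parallel with R_bot: R_bot‖R_L = (3300 × 32700) / (3300 + 32700) = 2998 Ω.
V_out = 20.0 × 2998 / (774 + 2998) = 20.0 × 2998/3772 = 15.9 V.

V_out ≈ 15.9 V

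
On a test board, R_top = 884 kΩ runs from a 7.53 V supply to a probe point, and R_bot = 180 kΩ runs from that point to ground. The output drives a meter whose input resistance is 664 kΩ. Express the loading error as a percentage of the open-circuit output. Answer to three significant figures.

18.4 %

Unloaded V = 7.53 × 180/1064 = 1.274 V.
Loaded: R_bot‖R_L = 141.6 kΩ, giving V = 7.53 × 141.6/1026 = 1.040 V.
Drop = (1.274 − 1.040) / 1.274 = 18.4 %.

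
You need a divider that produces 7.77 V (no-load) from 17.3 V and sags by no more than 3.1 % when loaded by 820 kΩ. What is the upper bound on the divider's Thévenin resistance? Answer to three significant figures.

R_th ≤ 26.2 kΩ

Loading drop = R_th/(R_th + R_L) ≤ 0.0310, so R_th ≤ R_L · ε/(1−ε) = 820 kΩ × 0.0310/0.9690 = 26.2 kΩ.
(Any R1, R2 with R2/(R1+R2) = 0.449 and R1‖R2 ≤ 26.2 kΩ will meet the spec.)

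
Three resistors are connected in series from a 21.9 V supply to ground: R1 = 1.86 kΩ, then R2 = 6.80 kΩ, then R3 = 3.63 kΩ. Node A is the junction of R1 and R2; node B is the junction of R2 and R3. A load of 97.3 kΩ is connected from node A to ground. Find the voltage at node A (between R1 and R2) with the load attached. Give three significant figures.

Below node A the series string R2+R3 = 10.43 kΩ sits in parallel with the 97.3 kΩ load: 9.420 kΩ.
V_A = 21.9 × 9.420/(1.86 + 9.420) = 18.3 V.

V ≈ 18.3 V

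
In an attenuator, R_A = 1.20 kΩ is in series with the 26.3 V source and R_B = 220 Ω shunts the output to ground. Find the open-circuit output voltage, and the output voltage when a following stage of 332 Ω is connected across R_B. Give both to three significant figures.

Open-circuit: V = 26.3 × 220/(1200 + 220) = 4.07 V.
With the load, R_B becomes R_B‖R_L = 132.3 Ω, so V = 26.3 × 132.3/1332 = 2.61 V.

Unloaded: 4.07 V; loaded: 2.61 V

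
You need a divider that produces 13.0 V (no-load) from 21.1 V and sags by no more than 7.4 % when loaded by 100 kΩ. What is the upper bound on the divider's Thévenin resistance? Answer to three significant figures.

Loading drop = R_th/(R_th + R_L) ≤ 0.0740, so R_th ≤ R_L · ε/(1−ε) = 100 kΩ × 0.0740/0.9260 = 7.99 kΩ.
(Any R1, R2 with R2/(R1+R2) = 0.616 and R1‖R2 ≤ 7.99 kΩ will meet the spec.)

R_th ≤ 7.99 kΩ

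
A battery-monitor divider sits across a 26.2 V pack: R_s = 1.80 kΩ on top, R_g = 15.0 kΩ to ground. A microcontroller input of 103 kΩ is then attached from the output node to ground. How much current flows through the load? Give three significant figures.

I_L ≈ 0.224 mA

R_g‖R_L = 13.09 kΩ; V_out = 26.2 × 13.09/14.89 = 23.03 V.
I_L = V_out / R_L = 23.03 / 103 kΩ = 0.224 mA.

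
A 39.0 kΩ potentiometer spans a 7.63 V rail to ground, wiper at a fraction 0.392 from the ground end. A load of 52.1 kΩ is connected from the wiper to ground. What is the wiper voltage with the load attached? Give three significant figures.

V ≈ 2.54 V

The wiper splits the pot into (1−α)R = 23.71 kΩ above and αR = 15.29 kΩ below.
Lower section ‖ load = 11.82 kΩ.
V_wiper = 7.63 × 11.82/(23.71 + 11.82) = 2.54 V.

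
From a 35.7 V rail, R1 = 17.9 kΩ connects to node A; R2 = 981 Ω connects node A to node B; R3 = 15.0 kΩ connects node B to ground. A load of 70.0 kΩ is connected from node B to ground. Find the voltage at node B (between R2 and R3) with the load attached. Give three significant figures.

At node B, R3 is in parallel with the load: R3‖R_L = 12350 Ω.
Below node A the resistance is R2 + (R3‖R_L) = 13330 Ω, so V_A = 35.7 × 13330/31230 = 15.24 V.
Then V_B = V_A × (R3‖R_L)/(R2 + R3‖R_L) = 15.24 × 12350/13330 = 14.1 V.

V ≈ 14.1 V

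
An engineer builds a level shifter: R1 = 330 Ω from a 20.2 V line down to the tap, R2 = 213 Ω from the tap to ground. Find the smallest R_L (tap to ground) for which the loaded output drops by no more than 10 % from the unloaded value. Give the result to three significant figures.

Output resistance R_th = R1‖R2 = (330 × 213)/543.0 = 129.4 Ω.
The fractional drop is R_th/(R_th + R_L); requiring this ≤ 0.100 gives R_L ≥ R_th(1/0.100 − 1) = 129.4 × 9.000 = 1.17 kΩ.

R_L(min) ≈ 1.17 kΩ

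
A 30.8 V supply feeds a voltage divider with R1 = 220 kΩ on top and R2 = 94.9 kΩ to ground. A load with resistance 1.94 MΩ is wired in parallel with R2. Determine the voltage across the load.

The load sits in parallel with R2: R2‖R_L = (94.9 × 1940) / (94.9 + 1940) = 90.47 kΩ.
V_out = 30.8 × 90.47 / (220 + 90.47) = 30.8 × 90.47/310.5 = 8.98 V.

V_out ≈ 8.98 V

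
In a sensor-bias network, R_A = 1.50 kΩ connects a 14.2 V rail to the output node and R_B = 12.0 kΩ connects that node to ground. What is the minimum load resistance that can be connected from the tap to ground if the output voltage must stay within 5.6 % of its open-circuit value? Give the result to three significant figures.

R_L(min) ≈ 22.5 kΩ

Output resistance R_th = R_A‖R_B = (1.50 × 12.0)/13.50 = 1.333 kΩ.
The fractional drop is R_th/(R_th + R_L); requiring this ≤ 0.0560 gives R_L ≥ R_th(1/0.0560 − 1) = 1.333 × 16.86 = 22.5 kΩ.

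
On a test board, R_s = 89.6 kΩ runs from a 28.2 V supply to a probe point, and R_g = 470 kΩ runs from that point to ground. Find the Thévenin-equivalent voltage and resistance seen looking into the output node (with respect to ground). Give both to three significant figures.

V_th is the open-circuit tap voltage: 28.2 × 470/(89.6 + 470) = 23.7 V.
With the supply zeroed, R_s and R_g appear in parallel from the tap: R_th = R_s‖R_g = (89.6 × 470)/559.6 = 75.3 kΩ.

V_th = 23.7 V, R_th = 75.3 kΩ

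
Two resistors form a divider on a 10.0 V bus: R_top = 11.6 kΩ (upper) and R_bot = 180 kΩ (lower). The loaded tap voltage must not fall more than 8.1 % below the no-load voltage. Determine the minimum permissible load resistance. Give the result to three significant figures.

Output resistance R_th = R_top‖R_bot = (11.6 × 180)/191.6 = 10.90 kΩ.
The fractional drop is R_th/(R_th + R_L); requiring this ≤ 0.0810 gives R_L ≥ R_th(1/0.0810 − 1) = 10.90 × 11.35 = 124 kΩ.

R_L(min) ≈ 124 kΩ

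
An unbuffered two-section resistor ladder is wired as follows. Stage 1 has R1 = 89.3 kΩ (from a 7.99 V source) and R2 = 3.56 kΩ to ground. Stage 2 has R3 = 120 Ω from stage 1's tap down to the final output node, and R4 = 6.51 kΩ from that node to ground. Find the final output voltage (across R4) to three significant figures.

Stage 2 presents R3+R4 = 6630 Ω as a load on stage 1's tap.
Stage 1's lower leg becomes R2‖(R3+R4) = 2316 Ω, so V_mid = 7.99 × 2316/91620 = 0.2020 V.
Stage 2 is itself unloaded: V_out = V_mid × R4/(R3+R4) = 0.2020 × 6510/6630 = 0.198 V.

V_out ≈ 0.198 V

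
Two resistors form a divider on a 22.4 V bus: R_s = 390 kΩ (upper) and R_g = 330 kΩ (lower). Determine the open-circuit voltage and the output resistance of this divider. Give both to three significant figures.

V_th = 10.3 V, R_th = 179 kΩ

V_th is the open-circuit tap voltage: 22.4 × 330/(390 + 330) = 10.3 V.
With the supply zeroed, R_s and R_g appear in parallel from the tap: R_th = R_s‖R_g = (390 × 330)/720.0 = 179 kΩ.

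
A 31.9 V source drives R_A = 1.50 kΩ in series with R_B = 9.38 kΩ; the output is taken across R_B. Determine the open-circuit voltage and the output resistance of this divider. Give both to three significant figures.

V_th = 27.5 V, R_th = 1.29 kΩ

V_th is the open-circuit tap voltage: 31.9 × 9.38/(1.50 + 9.38) = 27.5 V.
With the supply zeroed, R_A and R_B appear in parallel from the tap: R_th = R_A‖R_B = (1.50 × 9.38)/10.88 = 1.29 kΩ.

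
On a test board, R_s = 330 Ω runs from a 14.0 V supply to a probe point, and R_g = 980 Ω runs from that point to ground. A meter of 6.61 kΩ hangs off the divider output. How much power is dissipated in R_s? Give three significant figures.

P ≈ 46.2 mW

Total resistance from the source is R_s + (R_g‖R_L) = 1183 Ω, so I = 14.0/1183 Ω = 11.83 mA.
P = I²·R_s = (11.83 mA)² × 330 Ω = 46.2 mW.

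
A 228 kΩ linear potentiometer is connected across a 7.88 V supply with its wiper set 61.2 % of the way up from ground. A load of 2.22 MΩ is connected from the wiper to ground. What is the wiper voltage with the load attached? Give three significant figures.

The wiper splits the pot into (1−α)R = 88.46 kΩ above and αR = 139.5 kΩ below.
Lower section ‖ load = 131.3 kΩ.
V_wiper = 7.88 × 131.3/(88.46 + 131.3) = 4.71 V.

V ≈ 4.71 V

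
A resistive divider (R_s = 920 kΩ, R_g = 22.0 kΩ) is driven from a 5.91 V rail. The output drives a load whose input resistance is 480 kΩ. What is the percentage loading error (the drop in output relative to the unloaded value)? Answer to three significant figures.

The divider's output (Thévenin) resistance is R_s‖R_g = 21.49 kΩ.
Fractional drop under load = R_th/(R_th + R_L) = 21.49 / (21.49 + 480) = 0.04285.
So the output falls by 4.28 %.

4.28 %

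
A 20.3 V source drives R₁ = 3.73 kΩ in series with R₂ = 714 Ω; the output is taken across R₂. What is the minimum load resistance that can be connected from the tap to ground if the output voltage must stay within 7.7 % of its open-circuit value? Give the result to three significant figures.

Output resistance R_th = R₁‖R₂ = (3730 × 714)/4444 = 599.3 Ω.
The fractional drop is R_th/(R_th + R_L); requiring this ≤ 0.0770 gives R_L ≥ R_th(1/0.0770 − 1) = 599.3 × 11.99 = 7.18 kΩ.

R_L(min) ≈ 7.18 kΩ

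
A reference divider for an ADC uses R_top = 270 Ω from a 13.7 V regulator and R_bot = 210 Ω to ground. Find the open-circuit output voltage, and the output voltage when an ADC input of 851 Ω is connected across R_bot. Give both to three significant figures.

Unloaded: 5.99 V; loaded: 5.26 V

Open-circuit: V = 13.7 × 210/(270 + 210) = 5.99 V.
With the load, R_bot becomes R_bot‖R_L = 168.4 Ω, so V = 13.7 × 168.4/438.4 = 5.26 V.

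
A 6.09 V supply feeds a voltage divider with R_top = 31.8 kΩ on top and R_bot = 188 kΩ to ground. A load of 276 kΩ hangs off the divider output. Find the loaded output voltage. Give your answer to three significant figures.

The load sits in parallel with R_bot: R_bot‖R_L = (188 × 276) / (188 + 276) = 111.8 kΩ.
V_out = 6.09 × 111.8 / (31.8 + 111.8) = 6.09 × 111.8/143.6 = 4.74 V.

V_out ≈ 4.74 V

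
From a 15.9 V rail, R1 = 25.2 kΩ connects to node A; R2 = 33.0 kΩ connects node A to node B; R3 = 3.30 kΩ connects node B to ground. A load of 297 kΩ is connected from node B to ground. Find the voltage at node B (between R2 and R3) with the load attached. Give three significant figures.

V ≈ 0.844 V

At node B, R3 is in parallel with the load: R3‖R_L = 3.264 kΩ.
Below node A the resistance is R2 + (R3‖R_L) = 36.26 kΩ, so V_A = 15.9 × 36.26/61.46 = 9.381 V.
Then V_B = V_A × (R3‖R_L)/(R2 + R3‖R_L) = 9.381 × 3.264/36.26 = 0.844 V.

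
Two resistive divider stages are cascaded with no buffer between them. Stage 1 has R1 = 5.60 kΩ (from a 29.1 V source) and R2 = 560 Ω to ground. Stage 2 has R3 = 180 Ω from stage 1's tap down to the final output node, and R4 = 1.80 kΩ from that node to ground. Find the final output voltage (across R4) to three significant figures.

V_out ≈ 1.91 V

Stage 2 presents R3+R4 = 1980 Ω as a load on stage 1's tap.
Stage 1's lower leg becomes R2‖(R3+R4) = 436.5 Ω, so V_mid = 29.1 × 436.5/6037 = 2.104 V.
Stage 2 is itself unloaded: V_out = V_mid × R4/(R3+R4) = 2.104 × 1800/1980 = 1.91 V.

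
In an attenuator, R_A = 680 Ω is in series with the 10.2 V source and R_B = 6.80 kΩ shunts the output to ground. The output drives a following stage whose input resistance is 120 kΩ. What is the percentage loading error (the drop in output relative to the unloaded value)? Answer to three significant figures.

0.513 %

The divider's output (Thévenin) resistance is R_A‖R_B = 618.2 Ω.
Fractional drop under load = R_th/(R_th + R_L) = 618.2 / (618.2 + 120000) = 0.005125.
So the output falls by 0.513 %.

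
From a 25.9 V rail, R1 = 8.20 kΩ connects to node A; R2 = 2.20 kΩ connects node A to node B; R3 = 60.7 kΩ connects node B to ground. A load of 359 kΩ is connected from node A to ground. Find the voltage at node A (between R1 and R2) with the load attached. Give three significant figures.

V ≈ 22.5 V

Below node A the series string R2+R3 = 62.90 kΩ sits in parallel with the 359 kΩ load: 53.52 kΩ.
V_A = 25.9 × 53.52/(8.20 + 53.52) = 22.5 V.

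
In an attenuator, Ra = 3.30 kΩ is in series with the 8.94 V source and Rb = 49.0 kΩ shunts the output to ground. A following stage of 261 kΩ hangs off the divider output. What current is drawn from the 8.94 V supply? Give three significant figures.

Rb‖R_L = 41.25 kΩ, so the source sees Ra + Rb‖R_L = 44.55 kΩ.
I = 8.94 V / 44.55 kΩ = 0.201 mA.

I ≈ 0.201 mA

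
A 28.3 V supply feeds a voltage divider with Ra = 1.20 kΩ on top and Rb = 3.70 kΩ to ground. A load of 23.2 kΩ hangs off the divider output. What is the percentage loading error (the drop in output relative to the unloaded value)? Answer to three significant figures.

3.76 %

The divider's output (Thévenin) resistance is Ra‖Rb = 0.9061 kΩ.
Fractional drop under load = R_th/(R_th + R_L) = 0.9061 / (0.9061 + 23.2) = 0.03759.
So the output falls by 3.76 %.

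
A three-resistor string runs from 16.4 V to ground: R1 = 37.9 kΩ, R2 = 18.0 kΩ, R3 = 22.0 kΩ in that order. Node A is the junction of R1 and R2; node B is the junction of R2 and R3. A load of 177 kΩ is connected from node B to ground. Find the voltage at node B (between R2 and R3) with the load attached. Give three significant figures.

V ≈ 4.25 V

At node B, R3 is in parallel with the load: R3‖R_L = 19.57 kΩ.
Below node A the resistance is R2 + (R3‖R_L) = 37.57 kΩ, so V_A = 16.4 × 37.57/75.47 = 8.164 V.
Then V_B = V_A × (R3‖R_L)/(R2 + R3‖R_L) = 8.164 × 19.57/37.57 = 4.25 V.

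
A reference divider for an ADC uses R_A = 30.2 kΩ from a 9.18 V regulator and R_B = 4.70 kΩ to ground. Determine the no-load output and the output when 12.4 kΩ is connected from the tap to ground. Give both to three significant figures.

Open-circuit: V = 9.18 × 4.70/(30.2 + 4.70) = 1.24 V.
With the load, R_B becomes R_B‖R_L = 3.408 kΩ, so V = 9.18 × 3.408/33.61 = 0.931 V.

Unloaded: 1.24 V; loaded: 0.931 V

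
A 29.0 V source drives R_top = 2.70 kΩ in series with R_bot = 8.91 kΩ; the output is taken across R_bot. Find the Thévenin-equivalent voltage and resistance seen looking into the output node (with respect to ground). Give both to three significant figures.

V_th = 22.3 V, R_th = 2.07 kΩ

V_th is the open-circuit tap voltage: 29.0 × 8.91/(2.70 + 8.91) = 22.3 V.
With the supply zeroed, R_top and R_bot appear in parallel from the tap: R_th = R_top‖R_bot = (2.70 × 8.91)/11.61 = 2.07 kΩ.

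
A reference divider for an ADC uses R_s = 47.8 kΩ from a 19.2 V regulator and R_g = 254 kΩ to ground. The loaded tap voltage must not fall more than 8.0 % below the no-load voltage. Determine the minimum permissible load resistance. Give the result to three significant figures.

R_L(min) ≈ 463 kΩ

Output resistance R_th = R_s‖R_g = (47.8 × 254)/301.8 = 40.23 kΩ.
The fractional drop is R_th/(R_th + R_L); requiring this ≤ 0.0800 gives R_L ≥ R_th(1/0.0800 − 1) = 40.23 × 11.50 = 463 kΩ.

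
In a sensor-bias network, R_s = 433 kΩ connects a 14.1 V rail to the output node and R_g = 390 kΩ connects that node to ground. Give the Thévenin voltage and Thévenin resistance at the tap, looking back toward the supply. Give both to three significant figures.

V_th = 6.68 V, R_th = 205 kΩ

V_th is the open-circuit tap voltage: 14.1 × 390/(433 + 390) = 6.68 V.
With the supply zeroed, R_s and R_g appear in parallel from the tap: R_th = R_s‖R_g = (433 × 390)/823.0 = 205 kΩ.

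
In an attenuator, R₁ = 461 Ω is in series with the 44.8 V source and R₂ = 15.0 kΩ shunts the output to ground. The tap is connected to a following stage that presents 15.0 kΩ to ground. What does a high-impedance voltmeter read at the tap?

The load sits in parallel with R₂: R₂‖R_L = (15000 × 15000) / (15000 + 15000) = 7500 Ω.
V_out = 44.8 × 7500 / (461 + 7500) = 44.8 × 7500/7961 = 42.2 V.
(Unloaded it would have been 43.5 V.)

V_out ≈ 42.2 V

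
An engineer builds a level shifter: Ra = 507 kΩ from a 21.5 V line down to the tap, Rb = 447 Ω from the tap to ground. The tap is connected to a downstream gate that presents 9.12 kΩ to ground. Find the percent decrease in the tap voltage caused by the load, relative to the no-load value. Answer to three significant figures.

4.67 %

The divider's output (Thévenin) resistance is Ra‖Rb = 446.6 Ω.
Fractional drop under load = R_th/(R_th + R_L) = 446.6 / (446.6 + 9120) = 0.04668.
So the output falls by 4.67 %.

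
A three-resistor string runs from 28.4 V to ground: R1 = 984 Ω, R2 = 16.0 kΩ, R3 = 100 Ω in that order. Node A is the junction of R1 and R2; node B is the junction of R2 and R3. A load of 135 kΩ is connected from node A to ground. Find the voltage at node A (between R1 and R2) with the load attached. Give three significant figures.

Below node A the series string R2+R3 = 16100 Ω sits in parallel with the 135000 Ω load: 14380 Ω.
V_A = 28.4 × 14380/(984 + 14380) = 26.6 V.

V ≈ 26.6 V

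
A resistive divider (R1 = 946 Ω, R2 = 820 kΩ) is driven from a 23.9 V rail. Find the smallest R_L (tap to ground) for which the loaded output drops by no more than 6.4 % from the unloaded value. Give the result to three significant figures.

Output resistance R_th = R1‖R2 = (946 × 820000)/820900 = 944.9 Ω.
The fractional drop is R_th/(R_th + R_L); requiring this ≤ 0.0640 gives R_L ≥ R_th(1/0.0640 − 1) = 944.9 × 14.62 = 13.8 kΩ.

R_L(min) ≈ 13.8 kΩ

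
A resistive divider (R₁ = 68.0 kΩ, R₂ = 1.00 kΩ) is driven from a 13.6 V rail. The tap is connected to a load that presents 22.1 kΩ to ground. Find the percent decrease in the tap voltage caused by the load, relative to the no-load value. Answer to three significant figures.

The divider's output (Thévenin) resistance is R₁‖R₂ = 0.9855 kΩ.
Fractional drop under load = R_th/(R_th + R_L) = 0.9855 / (0.9855 + 22.1) = 0.04269.
So the output falls by 4.27 %.

4.27 %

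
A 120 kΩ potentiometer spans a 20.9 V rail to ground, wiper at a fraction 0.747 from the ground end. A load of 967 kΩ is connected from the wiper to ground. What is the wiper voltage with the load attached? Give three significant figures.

V ≈ 15.3 V

The wiper splits the pot into (1−α)R = 30.36 kΩ above and αR = 89.64 kΩ below.
Lower section ‖ load = 82.04 kΩ.
V_wiper = 20.9 × 82.04/(30.36 + 82.04) = 15.3 V.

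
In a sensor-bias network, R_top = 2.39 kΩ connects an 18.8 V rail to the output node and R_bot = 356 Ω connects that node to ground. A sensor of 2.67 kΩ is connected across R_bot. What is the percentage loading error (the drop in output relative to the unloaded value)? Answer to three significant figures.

10.4 %

Unloaded V = 18.8 × 356/2746 = 2.4373 V.
Loaded: R_bot‖R_L = 314.1 Ω, giving V = 18.8 × 314.1/2704 = 2.1839 V.
Drop = (2.4373 − 2.1839) / 2.4373 = 10.4 %.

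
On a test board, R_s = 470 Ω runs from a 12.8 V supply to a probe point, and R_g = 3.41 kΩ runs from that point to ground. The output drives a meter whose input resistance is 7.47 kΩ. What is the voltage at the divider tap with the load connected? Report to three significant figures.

V_out ≈ 10.7 V

The load sits in parallel with R_g: R_g‖R_L = (3410 × 7470) / (3410 + 7470) = 2341 Ω.
V_out = 12.8 × 2341 / (470 + 2341) = 12.8 × 2341/2811 = 10.7 V.
(Unloaded it would have been 11.2 V.)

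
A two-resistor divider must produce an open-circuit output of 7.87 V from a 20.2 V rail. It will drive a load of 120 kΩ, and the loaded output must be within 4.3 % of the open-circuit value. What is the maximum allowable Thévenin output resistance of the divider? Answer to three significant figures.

Loading drop = R_th/(R_th + R_L) ≤ 0.0430, so R_th ≤ R_L · ε/(1−ε) = 120 kΩ × 0.0430/0.9570 = 5.39 kΩ.

R_th ≤ 5.39 kΩ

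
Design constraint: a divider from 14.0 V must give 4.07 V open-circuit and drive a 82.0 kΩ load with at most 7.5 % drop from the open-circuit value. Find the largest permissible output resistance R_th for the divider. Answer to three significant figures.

R_th ≤ 6.65 kΩ

Loading drop = R_th/(R_th + R_L) ≤ 0.0750, so R_th ≤ R_L · ε/(1−ε) = 82.0 kΩ × 0.0750/0.9250 = 6.65 kΩ.
(Any R1, R2 with R2/(R1+R2) = 0.291 and R1‖R2 ≤ 6.65 kΩ will meet the spec.)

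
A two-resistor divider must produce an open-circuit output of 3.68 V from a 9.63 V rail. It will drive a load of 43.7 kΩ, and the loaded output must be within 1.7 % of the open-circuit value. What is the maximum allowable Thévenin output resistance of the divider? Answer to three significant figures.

R_th ≤ 756 Ω

Loading drop = R_th/(R_th + R_L) ≤ 0.0170, so R_th ≤ R_L · ε/(1−ε) = 43.7 kΩ × 0.0170/0.9830 = 756 Ω.
(Any R1, R2 with R2/(R1+R2) = 0.382 and R1‖R2 ≤ 756 Ω will meet the spec.)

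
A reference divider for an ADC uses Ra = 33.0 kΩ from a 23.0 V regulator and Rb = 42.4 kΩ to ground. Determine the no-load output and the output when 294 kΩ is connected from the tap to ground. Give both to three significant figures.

Unloaded: 12.9 V; loaded: 12.2 V

Open-circuit: V = 23.0 × 42.4/(33.0 + 42.4) = 12.9 V.
With the load, Rb becomes Rb‖R_L = 37.06 kΩ, so V = 23.0 × 37.06/70.06 = 12.2 V.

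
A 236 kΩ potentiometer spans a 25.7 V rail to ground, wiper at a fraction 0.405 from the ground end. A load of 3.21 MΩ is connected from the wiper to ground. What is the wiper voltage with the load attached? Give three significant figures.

The wiper splits the pot into (1−α)R = 140.4 kΩ above and αR = 95.58 kΩ below.
Lower section ‖ load = 92.82 kΩ.
V_wiper = 25.7 × 92.82/(140.4 + 92.82) = 10.2 V.

V ≈ 10.2 V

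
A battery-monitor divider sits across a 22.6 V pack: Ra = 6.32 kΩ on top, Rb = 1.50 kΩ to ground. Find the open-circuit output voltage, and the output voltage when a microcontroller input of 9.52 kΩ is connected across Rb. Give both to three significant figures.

Open-circuit: V = 22.6 × 1.50/(6.32 + 1.50) = 4.34 V.
With the load, Rb becomes Rb‖R_L = 1.296 kΩ, so V = 22.6 × 1.296/7.616 = 3.85 V.

Unloaded: 4.34 V; loaded: 3.85 V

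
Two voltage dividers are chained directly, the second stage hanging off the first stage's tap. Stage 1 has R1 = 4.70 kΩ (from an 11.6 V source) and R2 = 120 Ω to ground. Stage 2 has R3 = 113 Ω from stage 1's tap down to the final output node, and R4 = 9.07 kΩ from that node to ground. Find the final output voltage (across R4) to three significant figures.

V_out ≈ 0.282 V

Stage 2 presents R3+R4 = 9183 Ω as a load on stage 1's tap.
Stage 1's lower leg becomes R2‖(R3+R4) = 118.5 Ω, so V_mid = 11.6 × 118.5/4818 = 0.2852 V.
Stage 2 is itself unloaded: V_out = V_mid × R4/(R3+R4) = 0.2852 × 9070/9183 = 0.282 V.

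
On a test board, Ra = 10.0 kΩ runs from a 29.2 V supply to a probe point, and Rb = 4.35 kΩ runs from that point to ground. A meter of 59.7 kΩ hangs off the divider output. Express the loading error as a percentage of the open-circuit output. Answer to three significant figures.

The divider's output (Thévenin) resistance is Ra‖Rb = 3.031 kΩ.
Fractional drop under load = R_th/(R_th + R_L) = 3.031 / (3.031 + 59.7) = 0.04832.
So the output falls by 4.83 %.

4.83 %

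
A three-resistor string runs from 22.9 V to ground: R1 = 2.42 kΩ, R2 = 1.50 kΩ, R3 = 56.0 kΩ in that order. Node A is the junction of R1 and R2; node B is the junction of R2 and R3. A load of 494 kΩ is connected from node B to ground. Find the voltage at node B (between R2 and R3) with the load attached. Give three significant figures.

At node B, R3 is in parallel with the load: R3‖R_L = 50.30 kΩ.
Below node A the resistance is R2 + (R3‖R_L) = 51.80 kΩ, so V_A = 22.9 × 51.80/54.22 = 21.88 V.
Then V_B = V_A × (R3‖R_L)/(R2 + R3‖R_L) = 21.88 × 50.30/51.80 = 21.2 V.

V ≈ 21.2 V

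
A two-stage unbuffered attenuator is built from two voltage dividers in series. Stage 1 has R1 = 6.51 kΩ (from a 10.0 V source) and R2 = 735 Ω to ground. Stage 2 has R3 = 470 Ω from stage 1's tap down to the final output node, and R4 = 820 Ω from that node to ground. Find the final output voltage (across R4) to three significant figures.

V_out ≈ 0.427 V

Stage 2 presents R3+R4 = 1290 Ω as a load on stage 1's tap.
Stage 1's lower leg becomes R2‖(R3+R4) = 468.2 Ω, so V_mid = 10.0 × 468.2/6978 = 0.6710 V.
Stage 2 is itself unloaded: V_out = V_mid × R4/(R3+R4) = 0.6710 × 820/1290 = 0.427 V.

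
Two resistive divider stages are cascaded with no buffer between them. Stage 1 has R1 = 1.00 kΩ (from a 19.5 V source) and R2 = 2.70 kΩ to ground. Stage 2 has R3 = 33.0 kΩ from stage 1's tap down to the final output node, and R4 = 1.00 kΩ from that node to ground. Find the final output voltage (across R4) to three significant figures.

V_out ≈ 0.410 V

Stage 2 presents R3+R4 = 34.00 kΩ as a load on stage 1's tap.
Stage 1's lower leg becomes R2‖(R3+R4) = 2.501 kΩ, so V_mid = 19.5 × 2.501/3.501 = 13.93 V.
Stage 2 is itself unloaded: V_out = V_mid × R4/(R3+R4) = 13.93 × 1.00/34.00 = 0.410 V.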